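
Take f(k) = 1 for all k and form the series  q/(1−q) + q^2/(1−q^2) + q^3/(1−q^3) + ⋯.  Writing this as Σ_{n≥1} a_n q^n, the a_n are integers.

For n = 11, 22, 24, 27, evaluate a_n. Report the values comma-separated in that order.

n=11: 1·11 11·1  f→[1+1]=2
[q^22] f(1)=1,f(2)=1,f(11)=1,f(22)=1 ⇒ 4
d|24:{1,2,3,4,6,8,12,24}  Σf=1+1+1+1+1+1+1+1=8
d|27:{27,9,3,1}  Σf=1+1+1+1=4

2, 4, 8, 4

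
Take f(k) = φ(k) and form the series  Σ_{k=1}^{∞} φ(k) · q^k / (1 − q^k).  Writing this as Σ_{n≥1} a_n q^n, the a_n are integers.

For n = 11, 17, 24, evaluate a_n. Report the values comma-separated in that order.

q^11  k|11↦φ(k): 1:1 11:10  a_11=11
q^17  k|17↦φ(k): 1:1 17:16  a_17=17
[q^24] φ(24)=8,φ(12)=4,φ(8)=4,φ(6)=2,φ(4)=2,φ(3)=2,φ(2)=1,φ(1)=1 ⇒ 24

11, 17, 24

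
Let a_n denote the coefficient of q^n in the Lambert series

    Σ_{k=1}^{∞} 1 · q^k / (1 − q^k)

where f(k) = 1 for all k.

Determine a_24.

d|24:{1,2,3,4,6,8,12,24}  Σf=1+1+1+1+1+1+1+1=8

a_24 = 8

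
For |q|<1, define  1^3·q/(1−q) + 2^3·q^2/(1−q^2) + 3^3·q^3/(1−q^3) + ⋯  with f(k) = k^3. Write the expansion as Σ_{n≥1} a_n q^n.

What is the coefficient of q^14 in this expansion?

[q^14] f(1)=1,f(2)=8,f(7)=343,f(14)=2744 ⇒ 3096

a_14 = 3096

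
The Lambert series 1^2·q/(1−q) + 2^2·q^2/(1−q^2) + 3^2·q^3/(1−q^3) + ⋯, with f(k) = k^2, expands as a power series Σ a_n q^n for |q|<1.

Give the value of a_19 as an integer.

a_19 = 362

q^19  k|19↦f(k): 19:361 1:1  a_19=362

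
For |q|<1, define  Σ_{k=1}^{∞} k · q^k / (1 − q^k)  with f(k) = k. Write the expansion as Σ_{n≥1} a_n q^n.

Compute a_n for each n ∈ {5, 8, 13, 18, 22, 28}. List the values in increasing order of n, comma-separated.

6, 15, 14, 39, 36, 56

q^5  k|5↦f(k): 1:1 5:5  a_5=6
d|8:{1,2,4,8}  Σf=1+2+4+8=15
n=13: 1·13 13·1  f→[1+13]=14
[q^18] f(18)=18,f(9)=9,f(6)=6,f(3)=3,f(2)=2,f(1)=1 ⇒ 39
q^22  k|22↦f(k): 1:1 2:2 11:11 22:22  a_22=36
[q^28] f(1)=1,f(2)=2,f(4)=4,f(7)=7,f(14)=14,f(28)=28 ⇒ 56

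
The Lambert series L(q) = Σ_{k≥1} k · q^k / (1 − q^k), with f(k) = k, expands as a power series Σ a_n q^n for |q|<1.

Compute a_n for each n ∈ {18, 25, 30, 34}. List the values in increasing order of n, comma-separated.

39, 31, 72, 54

d|18:{18,9,6,3,2,1}  Σf=18+9+6+3+2+1=39
q^25  k|25↦f(k): 25:25 5:5 1:1  a_25=31
q^30  k|30↦f(k): 1:1 2:2 3:3 5:5 6:6 10:10 15:15 30:30  a_30=72
d|34:{34,17,2,1}  Σf=34+17+2+1=54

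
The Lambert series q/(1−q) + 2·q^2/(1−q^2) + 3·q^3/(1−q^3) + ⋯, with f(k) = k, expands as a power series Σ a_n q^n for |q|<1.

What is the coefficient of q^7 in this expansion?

a_7 = 8

[q^7] f(7)=7,f(1)=1 ⇒ 8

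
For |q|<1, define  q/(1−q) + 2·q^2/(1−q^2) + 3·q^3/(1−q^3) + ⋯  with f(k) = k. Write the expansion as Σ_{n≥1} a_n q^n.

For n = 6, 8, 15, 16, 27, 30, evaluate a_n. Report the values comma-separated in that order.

12, 15, 24, 31, 40, 72

n=6: 6·1 3·2 2·3 1·6  f→[6+3+2+1]=12
d|8:{8,4,2,1}  Σf=8+4+2+1=15
[q^15] f(1)=1,f(3)=3,f(5)=5,f(15)=15 ⇒ 24
d|16:{16,8,4,2,1}  Σf=16+8+4+2+1=31
q^27  k|27↦f(k): 27:27 9:9 3:3 1:1  a_27=40
[q^30] f(30)=30,f(15)=15,f(10)=10,f(6)=6,f(5)=5,f(3)=3,f(2)=2,f(1)=1 ⇒ 72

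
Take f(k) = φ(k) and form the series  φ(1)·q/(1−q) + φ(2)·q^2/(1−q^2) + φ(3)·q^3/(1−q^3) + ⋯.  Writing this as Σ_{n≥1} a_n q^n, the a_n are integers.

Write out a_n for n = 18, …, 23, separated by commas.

d|18:{18,9,6,3,2,1}  Σφ=6+6+2+2+1+1=18
n=19: 19·1 1·19  φ→[18+1]=19
[q^20] φ(20)=8,φ(10)=4,φ(5)=4,φ(4)=2,φ(2)=1,φ(1)=1 ⇒ 20
[q^21] φ(21)=12,φ(7)=6,φ(3)=2,φ(1)=1 ⇒ 21
d|22:{1,2,11,22}  Σφ=1+1+10+10=22
q^23  k|23↦φ(k): 1:1 23:22  a_23=23

18, 19, 20, 21, 22, 23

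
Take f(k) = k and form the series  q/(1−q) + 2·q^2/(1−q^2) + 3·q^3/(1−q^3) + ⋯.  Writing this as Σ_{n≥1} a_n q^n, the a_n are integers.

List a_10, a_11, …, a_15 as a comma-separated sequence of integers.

18, 12, 28, 14, 24, 24

n=10: 1·10 2·5 5·2 10·1  f→[1+2+5+10]=18
[q^11] f(1)=1,f(11)=11 ⇒ 12
[q^12] f(1)=1,f(2)=2,f(3)=3,f(4)=4,f(6)=6,f(12)=12 ⇒ 28
[q^13] f(1)=1,f(13)=13 ⇒ 14
d|14:{1,2,7,14}  Σf=1+2+7+14=24
q^15  k|15↦f(k): 15:15 5:5 3:3 1:1  a_15=24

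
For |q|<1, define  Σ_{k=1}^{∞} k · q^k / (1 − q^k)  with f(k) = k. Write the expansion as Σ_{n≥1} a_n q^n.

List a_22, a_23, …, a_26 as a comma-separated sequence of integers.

[q^22] f(1)=1,f(2)=2,f(11)=11,f(22)=22 ⇒ 36
n=23: 23·1 1·23  f→[23+1]=24
d|24:{1,2,3,4,6,8,12,24}  Σf=1+2+3+4+6+8+12+24=60
d|25:{25,5,1}  Σf=25+5+1=31
n=26: 26·1 13·2 2·13 1·26  f→[26+13+2+1]=42

36, 24, 60, 31, 42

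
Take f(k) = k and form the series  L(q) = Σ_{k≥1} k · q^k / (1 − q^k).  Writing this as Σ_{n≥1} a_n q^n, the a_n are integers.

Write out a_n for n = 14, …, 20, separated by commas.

d|14:{14,7,2,1}  Σf=14+7+2+1=24
q^15  k|15↦f(k): 15:15 5:5 3:3 1:1  a_15=24
n=16: 16·1 8·2 4·4 2·8 1·16  f→[16+8+4+2+1]=31
[q^17] f(17)=17,f(1)=1 ⇒ 18
q^18  k|18↦f(k): 1:1 2:2 3:3 6:6 9:9 18:18  a_18=39
q^19  k|19↦f(k): 19:19 1:1  a_19=20
n=20: 1·20 2·10 4·5 5·4 10·2 20·1  f→[1+2+4+5+10+20]=42

24, 24, 31, 18, 39, 20, 42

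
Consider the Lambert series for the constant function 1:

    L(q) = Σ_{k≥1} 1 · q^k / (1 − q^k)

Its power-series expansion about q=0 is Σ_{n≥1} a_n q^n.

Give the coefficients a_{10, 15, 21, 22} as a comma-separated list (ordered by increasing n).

4, 4, 4, 4

q^10  k|10↦f(k): 1:1 2:1 5:1 10:1  a_10=4
[q^15] f(15)=1,f(5)=1,f(3)=1,f(1)=1 ⇒ 4
q^21  k|21↦f(k): 1:1 3:1 7:1 21:1  a_21=4
d|22:{22,11,2,1}  Σf=1+1+1+1=4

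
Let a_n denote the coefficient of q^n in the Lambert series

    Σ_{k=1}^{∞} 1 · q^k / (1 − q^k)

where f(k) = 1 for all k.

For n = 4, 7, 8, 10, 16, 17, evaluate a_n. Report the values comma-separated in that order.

3, 2, 4, 4, 5, 2

[q^4] f(1)=1,f(2)=1,f(4)=1 ⇒ 3
n=7: 7·1 1·7  f→[1+1]=2
[q^8] f(8)=1,f(4)=1,f(2)=1,f(1)=1 ⇒ 4
n=10: 10·1 5·2 2·5 1·10  f→[1+1+1+1]=4
q^16  k|16↦f(k): 16:1 8:1 4:1 2:1 1:1  a_16=5
n=17: 1·17 17·1  f→[1+1]=2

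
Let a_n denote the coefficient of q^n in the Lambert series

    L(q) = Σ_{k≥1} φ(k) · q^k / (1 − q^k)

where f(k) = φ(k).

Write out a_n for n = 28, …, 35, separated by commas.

n=28: 28·1 14·2 7·4 4·7 2·14 1·28  φ→[12+6+6+2+1+1]=28
[q^29] φ(1)=1,φ(29)=28 ⇒ 29
[q^30] φ(30)=8,φ(15)=8,φ(10)=4,φ(6)=2,φ(5)=4,φ(3)=2,φ(2)=1,φ(1)=1 ⇒ 30
n=31: 1·31 31·1  φ→[1+30]=31
d|32:{32,16,8,4,2,1}  Σφ=16+8+4+2+1+1=32
d|33:{1,3,11,33}  Σφ=1+2+10+20=33
q^34  k|34↦φ(k): 34:16 17:16 2:1 1:1  a_34=34
q^35  k|35↦φ(k): 35:24 7:6 5:4 1:1  a_35=35

28, 29, 30, 31, 32, 33, 34, 35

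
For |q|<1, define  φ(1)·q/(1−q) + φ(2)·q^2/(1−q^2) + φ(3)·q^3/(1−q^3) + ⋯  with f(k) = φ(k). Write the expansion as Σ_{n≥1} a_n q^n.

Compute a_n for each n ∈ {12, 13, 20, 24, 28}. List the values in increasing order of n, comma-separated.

q^12  k|12↦φ(k): 12:4 6:2 4:2 3:2 2:1 1:1  a_12=12
[q^13] φ(13)=12,φ(1)=1 ⇒ 13
n=20: 20·1 10·2 5·4 4·5 2·10 1·20  φ→[8+4+4+2+1+1]=20
[q^24] φ(1)=1,φ(2)=1,φ(3)=2,φ(4)=2,φ(6)=2,φ(8)=4,φ(12)=4,φ(24)=8 ⇒ 24
[q^28] φ(28)=12,φ(14)=6,φ(7)=6,φ(4)=2,φ(2)=1,φ(1)=1 ⇒ 28

12, 13, 20, 24, 28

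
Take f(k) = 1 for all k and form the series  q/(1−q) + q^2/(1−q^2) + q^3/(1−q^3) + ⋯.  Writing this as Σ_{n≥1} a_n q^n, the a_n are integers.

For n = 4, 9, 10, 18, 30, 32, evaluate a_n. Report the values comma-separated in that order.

n=4: 4·1 2·2 1·4  f→[1+1+1]=3
n=9: 1·9 3·3 9·1  f→[1+1+1]=3
[q^10] f(1)=1,f(2)=1,f(5)=1,f(10)=1 ⇒ 4
[q^18] f(1)=1,f(2)=1,f(3)=1,f(6)=1,f(9)=1,f(18)=1 ⇒ 6
[q^30] f(30)=1,f(15)=1,f(10)=1,f(6)=1,f(5)=1,f(3)=1,f(2)=1,f(1)=1 ⇒ 8
[q^32] f(32)=1,f(16)=1,f(8)=1,f(4)=1,f(2)=1,f(1)=1 ⇒ 6

3, 3, 4, 6, 8, 6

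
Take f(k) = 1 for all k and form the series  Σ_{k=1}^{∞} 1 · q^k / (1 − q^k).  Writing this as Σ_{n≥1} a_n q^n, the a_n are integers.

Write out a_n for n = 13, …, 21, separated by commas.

[q^13] f(1)=1,f(13)=1 ⇒ 2
d|14:{14,7,2,1}  Σf=1+1+1+1=4
d|15:{1,3,5,15}  Σf=1+1+1+1=4
d|16:{1,2,4,8,16}  Σf=1+1+1+1+1=5
[q^17] f(1)=1,f(17)=1 ⇒ 2
d|18:{1,2,3,6,9,18}  Σf=1+1+1+1+1+1=6
[q^19] f(1)=1,f(19)=1 ⇒ 2
q^20  k|20↦f(k): 1:1 2:1 4:1 5:1 10:1 20:1  a_20=6
d|21:{1,3,7,21}  Σf=1+1+1+1=4

2, 4, 4, 5, 2, 6, 2, 6, 4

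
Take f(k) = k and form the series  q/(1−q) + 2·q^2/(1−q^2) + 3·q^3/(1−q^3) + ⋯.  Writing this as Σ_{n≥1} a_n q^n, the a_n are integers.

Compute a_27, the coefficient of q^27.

a_27 = 40

d|27:{27,9,3,1}  Σf=27+9+3+1=40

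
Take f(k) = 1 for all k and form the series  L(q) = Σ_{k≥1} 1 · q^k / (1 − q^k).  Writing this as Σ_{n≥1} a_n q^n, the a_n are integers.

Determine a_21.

[q^21] f(21)=1,f(7)=1,f(3)=1,f(1)=1 ⇒ 4

a_21 = 4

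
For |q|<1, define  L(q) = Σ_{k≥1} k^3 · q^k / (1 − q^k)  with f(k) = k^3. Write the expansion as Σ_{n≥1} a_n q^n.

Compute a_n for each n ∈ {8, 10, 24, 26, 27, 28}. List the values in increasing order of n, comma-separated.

585, 1134, 16380, 19782, 20440, 25112

[q^8] f(8)=512,f(4)=64,f(2)=8,f(1)=1 ⇒ 585
[q^10] f(1)=1,f(2)=8,f(5)=125,f(10)=1000 ⇒ 1134
q^24  k|24↦f(k): 1:1 2:8 3:27 4:64 6:216 8:512 12:1728 24:13824  a_24=16380
q^26  k|26↦f(k): 1:1 2:8 13:2197 26:17576  a_26=19782
d|27:{1,3,9,27}  Σf=1+27+729+19683=20440
q^28  k|28↦f(k): 28:21952 14:2744 7:343 4:64 2:8 1:1  a_28=25112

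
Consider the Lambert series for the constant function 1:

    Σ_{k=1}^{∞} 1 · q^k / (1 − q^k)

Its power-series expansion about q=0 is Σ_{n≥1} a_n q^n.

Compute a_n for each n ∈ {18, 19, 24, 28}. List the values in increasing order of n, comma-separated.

6, 2, 8, 6

n=18: 1·18 2·9 3·6 6·3 9·2 18·1  f→[1+1+1+1+1+1]=6
n=19: 19·1 1·19  f→[1+1]=2
q^24  k|24↦f(k): 1:1 2:1 3:1 4:1 6:1 8:1 12:1 24:1  a_24=8
n=28: 28·1 14·2 7·4 4·7 2·14 1·28  f→[1+1+1+1+1+1]=6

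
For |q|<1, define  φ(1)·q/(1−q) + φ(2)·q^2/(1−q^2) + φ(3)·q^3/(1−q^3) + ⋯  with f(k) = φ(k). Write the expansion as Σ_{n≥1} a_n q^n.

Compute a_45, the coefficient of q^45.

d|45:{45,15,9,5,3,1}  Σφ=24+8+6+4+2+1=45

a_45 = 45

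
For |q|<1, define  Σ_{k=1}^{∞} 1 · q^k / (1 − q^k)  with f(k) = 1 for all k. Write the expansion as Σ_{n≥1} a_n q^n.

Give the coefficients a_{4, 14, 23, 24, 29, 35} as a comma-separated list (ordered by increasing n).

3, 4, 2, 8, 2, 4

q^4  k|4↦f(k): 1:1 2:1 4:1  a_4=3
q^14  k|14↦f(k): 1:1 2:1 7:1 14:1  a_14=4
n=23: 23·1 1·23  f→[1+1]=2
q^24  k|24↦f(k): 24:1 12:1 8:1 6:1 4:1 3:1 2:1 1:1  a_24=8
d|29:{1,29}  Σf=1+1=2
[q^35] f(1)=1,f(5)=1,f(7)=1,f(35)=1 ⇒ 4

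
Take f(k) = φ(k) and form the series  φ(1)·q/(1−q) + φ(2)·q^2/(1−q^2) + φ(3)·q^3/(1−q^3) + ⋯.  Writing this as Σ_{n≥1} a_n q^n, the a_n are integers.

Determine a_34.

q^34  k|34↦φ(k): 34:16 17:16 2:1 1:1  a_34=34

a_34 = 34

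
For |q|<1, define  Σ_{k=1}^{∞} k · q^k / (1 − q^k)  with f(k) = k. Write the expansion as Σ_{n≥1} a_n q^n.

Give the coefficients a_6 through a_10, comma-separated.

12, 8, 15, 13, 18

d|6:{1,2,3,6}  Σf=1+2+3+6=12
n=7: 1·7 7·1  f→[1+7]=8
d|8:{8,4,2,1}  Σf=8+4+2+1=15
q^9  k|9↦f(k): 1:1 3:3 9:9  a_9=13
d|10:{10,5,2,1}  Σf=10+5+2+1=18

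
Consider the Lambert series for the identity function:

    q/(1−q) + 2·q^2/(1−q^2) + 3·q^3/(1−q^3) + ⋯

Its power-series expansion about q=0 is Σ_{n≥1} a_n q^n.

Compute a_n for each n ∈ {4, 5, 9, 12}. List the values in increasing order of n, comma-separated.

7, 6, 13, 28

[q^4] f(4)=4,f(2)=2,f(1)=1 ⇒ 7
n=5: 1·5 5·1  f→[1+5]=6
n=9: 1·9 3·3 9·1  f→[1+3+9]=13
[q^12] f(1)=1,f(2)=2,f(3)=3,f(4)=4,f(6)=6,f(12)=12 ⇒ 28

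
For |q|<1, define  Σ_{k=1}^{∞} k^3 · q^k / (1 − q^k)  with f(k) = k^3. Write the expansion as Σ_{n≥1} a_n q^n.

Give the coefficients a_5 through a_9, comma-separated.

n=5: 1·5 5·1  f→[1+125]=126
n=6: 6·1 3·2 2·3 1·6  f→[216+27+8+1]=252
[q^7] f(7)=343,f(1)=1 ⇒ 344
n=8: 8·1 4·2 2·4 1·8  f→[512+64+8+1]=585
q^9  k|9↦f(k): 9:729 3:27 1:1  a_9=757

126, 252, 344, 585, 757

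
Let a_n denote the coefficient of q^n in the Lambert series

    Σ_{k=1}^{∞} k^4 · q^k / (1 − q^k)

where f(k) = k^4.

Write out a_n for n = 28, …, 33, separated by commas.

q^28  k|28↦f(k): 1:1 2:16 4:256 7:2401 14:38416 28:614656  a_28=655746
[q^29] f(1)=1,f(29)=707281 ⇒ 707282
q^30  k|30↦f(k): 1:1 2:16 3:81 5:625 6:1296 10:10000 15:50625 30:810000  a_30=872644
q^31  k|31↦f(k): 1:1 31:923521  a_31=923522
n=32: 1·32 2·16 4·8 8·4 16·2 32·1  f→[1+16+256+4096+65536+1048576]=1118481
[q^33] f(1)=1,f(3)=81,f(11)=14641,f(33)=1185921 ⇒ 1200644

655746, 707282, 872644, 923522, 1118481, 1200644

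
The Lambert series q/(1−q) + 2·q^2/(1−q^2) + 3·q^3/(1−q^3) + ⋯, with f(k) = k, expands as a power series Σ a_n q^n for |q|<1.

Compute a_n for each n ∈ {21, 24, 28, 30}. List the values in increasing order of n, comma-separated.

32, 60, 56, 72

n=21: 21·1 7·3 3·7 1·21  f→[21+7+3+1]=32
[q^24] f(24)=24,f(12)=12,f(8)=8,f(6)=6,f(4)=4,f(3)=3,f(2)=2,f(1)=1 ⇒ 60
n=28: 1·28 2·14 4·7 7·4 14·2 28·1  f→[1+2+4+7+14+28]=56
q^30  k|30↦f(k): 1:1 2:2 3:3 5:5 6:6 10:10 15:15 30:30  a_30=72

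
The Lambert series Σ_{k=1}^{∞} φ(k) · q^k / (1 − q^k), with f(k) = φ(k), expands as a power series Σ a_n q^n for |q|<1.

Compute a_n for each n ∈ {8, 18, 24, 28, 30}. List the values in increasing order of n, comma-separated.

q^8  k|8↦φ(k): 8:4 4:2 2:1 1:1  a_8=8
d|18:{18,9,6,3,2,1}  Σφ=6+6+2+2+1+1=18
d|24:{1,2,3,4,6,8,12,24}  Σφ=1+1+2+2+2+4+4+8=24
d|28:{1,2,4,7,14,28}  Σφ=1+1+2+6+6+12=28
q^30  k|30↦φ(k): 1:1 2:1 3:2 5:4 6:2 10:4 15:8 30:8  a_30=30

8, 18, 24, 28, 30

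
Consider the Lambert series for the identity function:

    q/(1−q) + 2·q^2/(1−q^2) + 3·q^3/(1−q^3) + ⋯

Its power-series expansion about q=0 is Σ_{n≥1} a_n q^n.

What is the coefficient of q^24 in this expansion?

d|24:{24,12,8,6,4,3,2,1}  Σf=24+12+8+6+4+3+2+1=60

a_24 = 60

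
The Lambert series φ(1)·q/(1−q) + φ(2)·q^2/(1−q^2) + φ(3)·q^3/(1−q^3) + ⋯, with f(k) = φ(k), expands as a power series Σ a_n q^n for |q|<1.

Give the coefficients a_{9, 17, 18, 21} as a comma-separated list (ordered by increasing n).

n=9: 9·1 3·3 1·9  φ→[6+2+1]=9
q^17  k|17↦φ(k): 1:1 17:16  a_17=17
q^18  k|18↦φ(k): 18:6 9:6 6:2 3:2 2:1 1:1  a_18=18
[q^21] φ(21)=12,φ(7)=6,φ(3)=2,φ(1)=1 ⇒ 21

9, 17, 18, 21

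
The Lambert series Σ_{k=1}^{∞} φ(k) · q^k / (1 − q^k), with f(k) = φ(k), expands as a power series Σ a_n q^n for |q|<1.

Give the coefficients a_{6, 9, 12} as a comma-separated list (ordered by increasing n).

d|6:{6,3,2,1}  Σφ=2+2+1+1=6
n=9: 1·9 3·3 9·1  φ→[1+2+6]=9
[q^12] φ(1)=1,φ(2)=1,φ(3)=2,φ(4)=2,φ(6)=2,φ(12)=4 ⇒ 12

6, 9, 12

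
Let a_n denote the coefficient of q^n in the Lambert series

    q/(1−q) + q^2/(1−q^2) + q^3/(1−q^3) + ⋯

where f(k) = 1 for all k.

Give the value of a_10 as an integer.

a_10 = 4

q^10  k|10↦f(k): 1:1 2:1 5:1 10:1  a_10=4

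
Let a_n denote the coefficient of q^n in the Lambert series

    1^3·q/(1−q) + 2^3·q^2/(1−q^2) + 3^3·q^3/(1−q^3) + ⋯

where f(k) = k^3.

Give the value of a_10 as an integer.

a_10 = 1134

q^10  k|10↦f(k): 1:1 2:8 5:125 10:1000  a_10=1134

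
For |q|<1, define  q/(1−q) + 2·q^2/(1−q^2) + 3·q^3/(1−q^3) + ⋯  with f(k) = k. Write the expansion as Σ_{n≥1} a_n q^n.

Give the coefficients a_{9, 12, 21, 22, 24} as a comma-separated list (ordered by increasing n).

[q^9] f(1)=1,f(3)=3,f(9)=9 ⇒ 13
n=12: 1·12 2·6 3·4 4·3 6·2 12·1  f→[1+2+3+4+6+12]=28
[q^21] f(21)=21,f(7)=7,f(3)=3,f(1)=1 ⇒ 32
q^22  k|22↦f(k): 1:1 2:2 11:11 22:22  a_22=36
n=24: 24·1 12·2 8·3 6·4 4·6 3·8 2·12 1·24  f→[24+12+8+6+4+3+2+1]=60

13, 28, 32, 36, 60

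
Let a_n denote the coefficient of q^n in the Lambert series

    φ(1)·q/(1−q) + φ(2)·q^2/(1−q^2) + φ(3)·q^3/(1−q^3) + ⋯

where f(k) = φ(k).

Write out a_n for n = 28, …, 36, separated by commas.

q^28  k|28↦φ(k): 28:12 14:6 7:6 4:2 2:1 1:1  a_28=28
d|29:{29,1}  Σφ=28+1=29
n=30: 1·30 2·15 3·10 5·6 6·5 10·3 15·2 30·1  φ→[1+1+2+4+2+4+8+8]=30
q^31  k|31↦φ(k): 1:1 31:30  a_31=31
d|32:{1,2,4,8,16,32}  Σφ=1+1+2+4+8+16=32
[q^33] φ(33)=20,φ(11)=10,φ(3)=2,φ(1)=1 ⇒ 33
n=34: 1·34 2·17 17·2 34·1  φ→[1+1+16+16]=34
q^35  k|35↦φ(k): 35:24 7:6 5:4 1:1  a_35=35
q^36  k|36↦φ(k): 1:1 2:1 3:2 4:2 6:2 9:6 12:4 18:6 36:12  a_36=36

28, 29, 30, 31, 32, 33, 34, 35, 36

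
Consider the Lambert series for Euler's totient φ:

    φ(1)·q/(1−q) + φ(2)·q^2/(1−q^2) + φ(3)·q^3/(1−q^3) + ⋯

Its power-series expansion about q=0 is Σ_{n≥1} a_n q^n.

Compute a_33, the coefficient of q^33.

q^33  k|33↦φ(k): 33:20 11:10 3:2 1:1  a_33=33

a_33 = 33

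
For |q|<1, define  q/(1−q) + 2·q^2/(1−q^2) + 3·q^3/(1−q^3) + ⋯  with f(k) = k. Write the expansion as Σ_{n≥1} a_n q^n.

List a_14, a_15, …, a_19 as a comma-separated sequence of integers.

[q^14] f(1)=1,f(2)=2,f(7)=7,f(14)=14 ⇒ 24
n=15: 1·15 3·5 5·3 15·1  f→[1+3+5+15]=24
d|16:{1,2,4,8,16}  Σf=1+2+4+8+16=31
[q^17] f(17)=17,f(1)=1 ⇒ 18
q^18  k|18↦f(k): 18:18 9:9 6:6 3:3 2:2 1:1  a_18=39
n=19: 19·1 1·19  f→[19+1]=20

24, 24, 31, 18, 39, 20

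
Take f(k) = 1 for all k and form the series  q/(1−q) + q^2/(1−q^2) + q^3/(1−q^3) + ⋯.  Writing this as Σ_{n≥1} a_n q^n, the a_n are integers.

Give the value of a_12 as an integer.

q^12  k|12↦f(k): 1:1 2:1 3:1 4:1 6:1 12:1  a_12=6

a_12 = 6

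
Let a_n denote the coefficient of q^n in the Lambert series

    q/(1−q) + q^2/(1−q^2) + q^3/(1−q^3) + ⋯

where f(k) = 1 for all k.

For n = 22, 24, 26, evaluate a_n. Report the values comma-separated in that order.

4, 8, 4

[q^22] f(1)=1,f(2)=1,f(11)=1,f(22)=1 ⇒ 4
[q^24] f(1)=1,f(2)=1,f(3)=1,f(4)=1,f(6)=1,f(8)=1,f(12)=1,f(24)=1 ⇒ 8
q^26  k|26↦f(k): 26:1 13:1 2:1 1:1  a_26=4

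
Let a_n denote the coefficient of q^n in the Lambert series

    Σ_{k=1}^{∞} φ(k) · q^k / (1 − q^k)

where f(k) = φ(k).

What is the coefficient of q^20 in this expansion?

[q^20] φ(1)=1,φ(2)=1,φ(4)=2,φ(5)=4,φ(10)=4,φ(20)=8 ⇒ 20

a_20 = 20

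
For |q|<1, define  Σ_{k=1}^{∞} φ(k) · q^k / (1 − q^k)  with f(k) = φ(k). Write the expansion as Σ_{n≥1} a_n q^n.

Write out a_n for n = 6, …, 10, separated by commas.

n=6: 1·6 2·3 3·2 6·1  φ→[1+1+2+2]=6
n=7: 1·7 7·1  φ→[1+6]=7
d|8:{1,2,4,8}  Σφ=1+1+2+4=8
d|9:{1,3,9}  Σφ=1+2+6=9
[q^10] φ(1)=1,φ(2)=1,φ(5)=4,φ(10)=4 ⇒ 10

6, 7, 8, 9, 10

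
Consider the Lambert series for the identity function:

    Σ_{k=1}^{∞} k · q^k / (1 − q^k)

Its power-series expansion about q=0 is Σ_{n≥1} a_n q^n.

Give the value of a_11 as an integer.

a_11 = 12

n=11: 1·11 11·1  f→[1+11]=12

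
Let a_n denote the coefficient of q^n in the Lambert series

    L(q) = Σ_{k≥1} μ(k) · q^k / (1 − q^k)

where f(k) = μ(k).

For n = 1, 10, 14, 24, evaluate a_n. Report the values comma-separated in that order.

1, 0, 0, 0

d|1:{1}  Σμ=1=1
q^10  k|10↦μ(k): 10:1 5:-1 2:-1 1:1  a_10=0
d|14:{14,7,2,1}  Σμ=1+(-1)+(-1)+1=0
q^24  k|24↦μ(k): 1:1 2:-1 3:-1 4:0 6:1 8:0 12:0 24:0  a_24=0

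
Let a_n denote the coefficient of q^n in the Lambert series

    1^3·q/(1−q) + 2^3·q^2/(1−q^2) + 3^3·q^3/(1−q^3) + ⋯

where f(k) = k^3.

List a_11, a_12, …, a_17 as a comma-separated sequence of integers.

[q^11] f(11)=1331,f(1)=1 ⇒ 1332
d|12:{12,6,4,3,2,1}  Σf=1728+216+64+27+8+1=2044
d|13:{13,1}  Σf=2197+1=2198
d|14:{14,7,2,1}  Σf=2744+343+8+1=3096
d|15:{1,3,5,15}  Σf=1+27+125+3375=3528
q^16  k|16↦f(k): 1:1 2:8 4:64 8:512 16:4096  a_16=4681
n=17: 1·17 17·1  f→[1+4913]=4914

1332, 2044, 2198, 3096, 3528, 4681, 4914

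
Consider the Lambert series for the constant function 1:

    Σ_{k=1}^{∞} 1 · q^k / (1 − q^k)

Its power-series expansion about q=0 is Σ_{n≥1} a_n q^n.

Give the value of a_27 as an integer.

a_27 = 4

d|27:{1,3,9,27}  Σf=1+1+1+1=4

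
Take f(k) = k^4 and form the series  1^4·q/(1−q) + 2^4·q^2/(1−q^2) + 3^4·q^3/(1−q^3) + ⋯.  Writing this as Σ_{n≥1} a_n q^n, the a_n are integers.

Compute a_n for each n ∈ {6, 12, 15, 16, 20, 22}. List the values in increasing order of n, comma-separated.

n=6: 6·1 3·2 2·3 1·6  f→[1296+81+16+1]=1394
n=12: 1·12 2·6 3·4 4·3 6·2 12·1  f→[1+16+81+256+1296+20736]=22386
n=15: 15·1 5·3 3·5 1·15  f→[50625+625+81+1]=51332
q^16  k|16↦f(k): 1:1 2:16 4:256 8:4096 16:65536  a_16=69905
[q^20] f(20)=160000,f(10)=10000,f(5)=625,f(4)=256,f(2)=16,f(1)=1 ⇒ 170898
n=22: 22·1 11·2 2·11 1·22  f→[234256+14641+16+1]=248914

1394, 22386, 51332, 69905, 170898, 248914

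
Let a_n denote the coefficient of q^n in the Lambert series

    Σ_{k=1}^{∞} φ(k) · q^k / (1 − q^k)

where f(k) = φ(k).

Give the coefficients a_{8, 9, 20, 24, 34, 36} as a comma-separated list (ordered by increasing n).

n=8: 1·8 2·4 4·2 8·1  φ→[1+1+2+4]=8
d|9:{1,3,9}  Σφ=1+2+6=9
q^20  k|20↦φ(k): 20:8 10:4 5:4 4:2 2:1 1:1  a_20=20
n=24: 24·1 12·2 8·3 6·4 4·6 3·8 2·12 1·24  φ→[8+4+4+2+2+2+1+1]=24
d|34:{34,17,2,1}  Σφ=16+16+1+1=34
d|36:{1,2,3,4,6,9,12,18,36}  Σφ=1+1+2+2+2+6+4+6+12=36

8, 9, 20, 24, 34, 36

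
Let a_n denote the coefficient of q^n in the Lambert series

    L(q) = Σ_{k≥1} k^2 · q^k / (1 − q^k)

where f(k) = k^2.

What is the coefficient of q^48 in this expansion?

[q^48] f(1)=1,f(2)=4,f(3)=9,f(4)=16,f(6)=36,f(8)=64,f(12)=144,f(16)=256,f(24)=576,f(48)=2304 ⇒ 3410

a_48 = 3410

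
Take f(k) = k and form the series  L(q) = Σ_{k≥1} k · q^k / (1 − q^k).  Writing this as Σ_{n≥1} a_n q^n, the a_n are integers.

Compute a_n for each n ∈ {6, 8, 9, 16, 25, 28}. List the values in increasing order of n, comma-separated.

n=6: 1·6 2·3 3·2 6·1  f→[1+2+3+6]=12
[q^8] f(1)=1,f(2)=2,f(4)=4,f(8)=8 ⇒ 15
q^9  k|9↦f(k): 9:9 3:3 1:1  a_9=13
[q^16] f(16)=16,f(8)=8,f(4)=4,f(2)=2,f(1)=1 ⇒ 31
q^25  k|25↦f(k): 25:25 5:5 1:1  a_25=31
d|28:{1,2,4,7,14,28}  Σf=1+2+4+7+14+28=56

12, 15, 13, 31, 31, 56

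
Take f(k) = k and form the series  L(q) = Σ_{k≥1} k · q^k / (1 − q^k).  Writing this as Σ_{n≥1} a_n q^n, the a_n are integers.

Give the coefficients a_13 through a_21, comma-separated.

n=13: 1·13 13·1  f→[1+13]=14
n=14: 14·1 7·2 2·7 1·14  f→[14+7+2+1]=24
d|15:{15,5,3,1}  Σf=15+5+3+1=24
d|16:{16,8,4,2,1}  Σf=16+8+4+2+1=31
d|17:{17,1}  Σf=17+1=18
q^18  k|18↦f(k): 18:18 9:9 6:6 3:3 2:2 1:1  a_18=39
n=19: 19·1 1·19  f→[19+1]=20
q^20  k|20↦f(k): 1:1 2:2 4:4 5:5 10:10 20:20  a_20=42
d|21:{21,7,3,1}  Σf=21+7+3+1=32

14, 24, 24, 31, 18, 39, 20, 42, 32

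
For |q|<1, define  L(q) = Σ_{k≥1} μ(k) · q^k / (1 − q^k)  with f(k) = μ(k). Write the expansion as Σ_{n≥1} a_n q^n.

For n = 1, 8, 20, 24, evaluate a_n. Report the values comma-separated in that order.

1, 0, 0, 0

n=1: 1·1  μ→[1]=1
d|8:{8,4,2,1}  Σμ=0+0+(-1)+1=0
[q^20] μ(1)=1,μ(2)=-1,μ(4)=0,μ(5)=-1,μ(10)=1,μ(20)=0 ⇒ 0
n=24: 1·24 2·12 3·8 4·6 6·4 8·3 12·2 24·1  μ→[1+(-1)+(-1)+0+1+0+0+0]=0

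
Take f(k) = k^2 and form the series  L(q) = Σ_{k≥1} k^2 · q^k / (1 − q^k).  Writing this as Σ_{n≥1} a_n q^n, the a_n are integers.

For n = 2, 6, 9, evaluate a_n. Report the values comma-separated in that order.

5, 50, 91

n=2: 1·2 2·1  f→[1+4]=5
q^6  k|6↦f(k): 6:36 3:9 2:4 1:1  a_6=50
d|9:{1,3,9}  Σf=1+9+81=91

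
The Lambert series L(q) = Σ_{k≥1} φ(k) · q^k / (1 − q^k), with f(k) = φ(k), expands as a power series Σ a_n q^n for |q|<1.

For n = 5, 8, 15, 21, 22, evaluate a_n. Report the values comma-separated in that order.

n=5: 5·1 1·5  φ→[4+1]=5
[q^8] φ(1)=1,φ(2)=1,φ(4)=2,φ(8)=4 ⇒ 8
n=15: 1·15 3·5 5·3 15·1  φ→[1+2+4+8]=15
d|21:{1,3,7,21}  Σφ=1+2+6+12=21
[q^22] φ(1)=1,φ(2)=1,φ(11)=10,φ(22)=10 ⇒ 22

5, 8, 15, 21, 22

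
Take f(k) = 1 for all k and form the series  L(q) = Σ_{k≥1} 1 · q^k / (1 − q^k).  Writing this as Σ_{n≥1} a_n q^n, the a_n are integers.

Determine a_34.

a_34 = 4

d|34:{1,2,17,34}  Σf=1+1+1+1=4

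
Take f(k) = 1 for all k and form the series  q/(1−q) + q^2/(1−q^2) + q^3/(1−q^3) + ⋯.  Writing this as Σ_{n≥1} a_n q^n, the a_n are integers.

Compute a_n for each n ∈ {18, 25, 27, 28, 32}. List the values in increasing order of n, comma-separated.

q^18  k|18↦f(k): 18:1 9:1 6:1 3:1 2:1 1:1  a_18=6
q^25  k|25↦f(k): 25:1 5:1 1:1  a_25=3
d|27:{27,9,3,1}  Σf=1+1+1+1=4
n=28: 1·28 2·14 4·7 7·4 14·2 28·1  f→[1+1+1+1+1+1]=6
[q^32] f(32)=1,f(16)=1,f(8)=1,f(4)=1,f(2)=1,f(1)=1 ⇒ 6

6, 3, 4, 6, 6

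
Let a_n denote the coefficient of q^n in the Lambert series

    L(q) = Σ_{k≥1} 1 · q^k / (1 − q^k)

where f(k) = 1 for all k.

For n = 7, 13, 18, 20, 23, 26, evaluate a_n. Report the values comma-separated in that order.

d|7:{7,1}  Σf=1+1=2
n=13: 1·13 13·1  f→[1+1]=2
n=18: 18·1 9·2 6·3 3·6 2·9 1·18  f→[1+1+1+1+1+1]=6
q^20  k|20↦f(k): 1:1 2:1 4:1 5:1 10:1 20:1  a_20=6
d|23:{1,23}  Σf=1+1=2
[q^26] f(26)=1,f(13)=1,f(2)=1,f(1)=1 ⇒ 4

2, 2, 6, 6, 2, 4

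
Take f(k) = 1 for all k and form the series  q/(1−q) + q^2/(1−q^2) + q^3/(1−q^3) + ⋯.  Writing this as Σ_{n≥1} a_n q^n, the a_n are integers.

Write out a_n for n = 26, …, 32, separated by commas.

d|26:{1,2,13,26}  Σf=1+1+1+1=4
[q^27] f(27)=1,f(9)=1,f(3)=1,f(1)=1 ⇒ 4
d|28:{28,14,7,4,2,1}  Σf=1+1+1+1+1+1=6
n=29: 29·1 1·29  f→[1+1]=2
n=30: 1·30 2·15 3·10 5·6 6·5 10·3 15·2 30·1  f→[1+1+1+1+1+1+1+1]=8
q^31  k|31↦f(k): 1:1 31:1  a_31=2
n=32: 32·1 16·2 8·4 4·8 2·16 1·32  f→[1+1+1+1+1+1]=6

4, 4, 6, 2, 8, 2, 6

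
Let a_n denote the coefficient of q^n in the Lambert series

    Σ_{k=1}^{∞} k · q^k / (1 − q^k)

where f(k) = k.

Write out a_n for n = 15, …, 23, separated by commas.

24, 31, 18, 39, 20, 42, 32, 36, 24

n=15: 1·15 3·5 5·3 15·1  f→[1+3+5+15]=24
q^16  k|16↦f(k): 16:16 8:8 4:4 2:2 1:1  a_16=31
[q^17] f(1)=1,f(17)=17 ⇒ 18
n=18: 18·1 9·2 6·3 3·6 2·9 1·18  f→[18+9+6+3+2+1]=39
n=19: 1·19 19·1  f→[1+19]=20
[q^20] f(20)=20,f(10)=10,f(5)=5,f(4)=4,f(2)=2,f(1)=1 ⇒ 42
n=21: 21·1 7·3 3·7 1·21  f→[21+7+3+1]=32
[q^22] f(1)=1,f(2)=2,f(11)=11,f(22)=22 ⇒ 36
d|23:{23,1}  Σf=23+1=24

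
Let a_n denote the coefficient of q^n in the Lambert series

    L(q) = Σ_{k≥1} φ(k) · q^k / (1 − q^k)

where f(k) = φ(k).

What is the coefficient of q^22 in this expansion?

d|22:{1,2,11,22}  Σφ=1+1+10+10=22

a_22 = 22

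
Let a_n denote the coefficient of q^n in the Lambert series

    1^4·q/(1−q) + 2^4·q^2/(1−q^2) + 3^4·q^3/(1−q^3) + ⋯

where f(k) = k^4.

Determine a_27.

a_27 = 538084

q^27  k|27↦f(k): 27:531441 9:6561 3:81 1:1  a_27=538084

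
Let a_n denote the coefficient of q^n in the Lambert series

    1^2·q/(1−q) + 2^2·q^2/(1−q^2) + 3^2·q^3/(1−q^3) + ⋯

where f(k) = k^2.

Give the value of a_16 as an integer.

a_16 = 341

[q^16] f(1)=1,f(2)=4,f(4)=16,f(8)=64,f(16)=256 ⇒ 341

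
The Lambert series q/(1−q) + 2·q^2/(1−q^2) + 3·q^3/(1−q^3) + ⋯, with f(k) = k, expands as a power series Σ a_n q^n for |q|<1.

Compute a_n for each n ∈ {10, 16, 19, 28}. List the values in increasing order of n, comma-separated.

18, 31, 20, 56

[q^10] f(1)=1,f(2)=2,f(5)=5,f(10)=10 ⇒ 18
[q^16] f(16)=16,f(8)=8,f(4)=4,f(2)=2,f(1)=1 ⇒ 31
n=19: 1·19 19·1  f→[1+19]=20
q^28  k|28↦f(k): 1:1 2:2 4:4 7:7 14:14 28:28  a_28=56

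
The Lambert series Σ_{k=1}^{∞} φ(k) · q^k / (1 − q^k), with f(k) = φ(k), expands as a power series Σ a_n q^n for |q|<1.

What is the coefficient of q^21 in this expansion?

q^21  k|21↦φ(k): 21:12 7:6 3:2 1:1  a_21=21

a_21 = 21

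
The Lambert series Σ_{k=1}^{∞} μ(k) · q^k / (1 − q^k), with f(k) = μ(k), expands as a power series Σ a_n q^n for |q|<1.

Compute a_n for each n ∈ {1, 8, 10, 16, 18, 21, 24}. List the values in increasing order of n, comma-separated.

q^1  k|1↦μ(k): 1:1  a_1=1
n=8: 8·1 4·2 2·4 1·8  μ→[0+0+(-1)+1]=0
n=10: 10·1 5·2 2·5 1·10  μ→[1+(-1)+(-1)+1]=0
n=16: 1·16 2·8 4·4 8·2 16·1  μ→[1+(-1)+0+0+0]=0
q^18  k|18↦μ(k): 18:0 9:0 6:1 3:-1 2:-1 1:1  a_18=0
d|21:{1,3,7,21}  Σμ=1+(-1)+(-1)+1=0
d|24:{1,2,3,4,6,8,12,24}  Σμ=1+(-1)+(-1)+0+1+0+0+0=0

1, 0, 0, 0, 0, 0, 0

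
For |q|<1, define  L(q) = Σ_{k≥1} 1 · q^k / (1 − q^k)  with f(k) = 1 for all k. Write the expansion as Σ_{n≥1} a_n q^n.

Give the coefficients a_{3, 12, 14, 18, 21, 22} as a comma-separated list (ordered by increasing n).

[q^3] f(1)=1,f(3)=1 ⇒ 2
d|12:{1,2,3,4,6,12}  Σf=1+1+1+1+1+1=6
d|14:{14,7,2,1}  Σf=1+1+1+1=4
q^18  k|18↦f(k): 1:1 2:1 3:1 6:1 9:1 18:1  a_18=6
[q^21] f(21)=1,f(7)=1,f(3)=1,f(1)=1 ⇒ 4
q^22  k|22↦f(k): 1:1 2:1 11:1 22:1  a_22=4

2, 6, 4, 6, 4, 4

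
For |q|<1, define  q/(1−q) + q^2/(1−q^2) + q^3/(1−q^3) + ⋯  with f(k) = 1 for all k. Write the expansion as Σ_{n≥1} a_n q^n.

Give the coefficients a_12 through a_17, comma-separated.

d|12:{1,2,3,4,6,12}  Σf=1+1+1+1+1+1=6
q^13  k|13↦f(k): 1:1 13:1  a_13=2
d|14:{1,2,7,14}  Σf=1+1+1+1=4
n=15: 15·1 5·3 3·5 1·15  f→[1+1+1+1]=4
d|16:{16,8,4,2,1}  Σf=1+1+1+1+1=5
n=17: 1·17 17·1  f→[1+1]=2

6, 2, 4, 4, 5, 2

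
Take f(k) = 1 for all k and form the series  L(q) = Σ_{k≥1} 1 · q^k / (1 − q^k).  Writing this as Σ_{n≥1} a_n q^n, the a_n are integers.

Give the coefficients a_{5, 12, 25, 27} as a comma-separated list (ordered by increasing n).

[q^5] f(1)=1,f(5)=1 ⇒ 2
n=12: 1·12 2·6 3·4 4·3 6·2 12·1  f→[1+1+1+1+1+1]=6
[q^25] f(25)=1,f(5)=1,f(1)=1 ⇒ 3
q^27  k|27↦f(k): 1:1 3:1 9:1 27:1  a_27=4

2, 6, 3, 4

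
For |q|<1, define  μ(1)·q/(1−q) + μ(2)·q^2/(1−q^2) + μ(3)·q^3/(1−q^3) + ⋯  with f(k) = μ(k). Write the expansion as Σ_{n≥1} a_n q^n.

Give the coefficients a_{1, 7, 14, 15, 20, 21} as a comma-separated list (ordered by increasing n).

n=1: 1·1  μ→[1]=1
d|7:{7,1}  Σμ=(-1)+1=0
d|14:{1,2,7,14}  Σμ=1+(-1)+(-1)+1=0
[q^15] μ(15)=1,μ(5)=-1,μ(3)=-1,μ(1)=1 ⇒ 0
[q^20] μ(1)=1,μ(2)=-1,μ(4)=0,μ(5)=-1,μ(10)=1,μ(20)=0 ⇒ 0
[q^21] μ(1)=1,μ(3)=-1,μ(7)=-1,μ(21)=1 ⇒ 0

1, 0, 0, 0, 0, 0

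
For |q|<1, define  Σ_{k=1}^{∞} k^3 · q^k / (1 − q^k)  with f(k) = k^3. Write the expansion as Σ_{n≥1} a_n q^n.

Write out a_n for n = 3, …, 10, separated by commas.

28, 73, 126, 252, 344, 585, 757, 1134

n=3: 1·3 3·1  f→[1+27]=28
n=4: 4·1 2·2 1·4  f→[64+8+1]=73
n=5: 5·1 1·5  f→[125+1]=126
[q^6] f(6)=216,f(3)=27,f(2)=8,f(1)=1 ⇒ 252
d|7:{7,1}  Σf=343+1=344
d|8:{8,4,2,1}  Σf=512+64+8+1=585
q^9  k|9↦f(k): 1:1 3:27 9:729  a_9=757
n=10: 1·10 2·5 5·2 10·1  f→[1+8+125+1000]=1134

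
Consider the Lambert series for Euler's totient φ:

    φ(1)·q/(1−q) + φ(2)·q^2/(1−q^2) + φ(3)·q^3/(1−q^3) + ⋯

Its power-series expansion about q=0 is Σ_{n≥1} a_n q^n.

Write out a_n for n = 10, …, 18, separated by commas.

[q^10] φ(1)=1,φ(2)=1,φ(5)=4,φ(10)=4 ⇒ 10
d|11:{11,1}  Σφ=10+1=11
q^12  k|12↦φ(k): 1:1 2:1 3:2 4:2 6:2 12:4  a_12=12
d|13:{1,13}  Σφ=1+12=13
n=14: 1·14 2·7 7·2 14·1  φ→[1+1+6+6]=14
n=15: 1·15 3·5 5·3 15·1  φ→[1+2+4+8]=15
q^16  k|16↦φ(k): 16:8 8:4 4:2 2:1 1:1  a_16=16
n=17: 17·1 1·17  φ→[16+1]=17
d|18:{18,9,6,3,2,1}  Σφ=6+6+2+2+1+1=18

10, 11, 12, 13, 14, 15, 16, 17, 18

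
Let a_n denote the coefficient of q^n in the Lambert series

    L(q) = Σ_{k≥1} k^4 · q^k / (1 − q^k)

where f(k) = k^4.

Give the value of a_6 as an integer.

[q^6] f(6)=1296,f(3)=81,f(2)=16,f(1)=1 ⇒ 1394

a_6 = 1394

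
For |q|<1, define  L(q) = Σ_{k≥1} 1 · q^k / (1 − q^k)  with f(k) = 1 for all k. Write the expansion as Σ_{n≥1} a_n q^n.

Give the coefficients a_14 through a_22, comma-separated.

4, 4, 5, 2, 6, 2, 6, 4, 4

d|14:{1,2,7,14}  Σf=1+1+1+1=4
d|15:{15,5,3,1}  Σf=1+1+1+1=4
[q^16] f(1)=1,f(2)=1,f(4)=1,f(8)=1,f(16)=1 ⇒ 5
q^17  k|17↦f(k): 1:1 17:1  a_17=2
d|18:{18,9,6,3,2,1}  Σf=1+1+1+1+1+1=6
d|19:{1,19}  Σf=1+1=2
d|20:{1,2,4,5,10,20}  Σf=1+1+1+1+1+1=6
[q^21] f(21)=1,f(7)=1,f(3)=1,f(1)=1 ⇒ 4
d|22:{22,11,2,1}  Σf=1+1+1+1=4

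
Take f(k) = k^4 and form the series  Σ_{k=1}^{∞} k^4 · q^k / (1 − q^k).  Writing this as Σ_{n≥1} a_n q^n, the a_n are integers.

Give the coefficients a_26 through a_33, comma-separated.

q^26  k|26↦f(k): 1:1 2:16 13:28561 26:456976  a_26=485554
q^27  k|27↦f(k): 27:531441 9:6561 3:81 1:1  a_27=538084
n=28: 1·28 2·14 4·7 7·4 14·2 28·1  f→[1+16+256+2401+38416+614656]=655746
d|29:{1,29}  Σf=1+707281=707282
[q^30] f(1)=1,f(2)=16,f(3)=81,f(5)=625,f(6)=1296,f(10)=10000,f(15)=50625,f(30)=810000 ⇒ 872644
n=31: 1·31 31·1  f→[1+923521]=923522
[q^32] f(32)=1048576,f(16)=65536,f(8)=4096,f(4)=256,f(2)=16,f(1)=1 ⇒ 1118481
d|33:{33,11,3,1}  Σf=1185921+14641+81+1=1200644

485554, 538084, 655746, 707282, 872644, 923522, 1118481, 1200644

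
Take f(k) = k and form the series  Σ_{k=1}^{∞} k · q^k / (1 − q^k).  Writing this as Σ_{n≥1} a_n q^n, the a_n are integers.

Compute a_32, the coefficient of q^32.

[q^32] f(1)=1,f(2)=2,f(4)=4,f(8)=8,f(16)=16,f(32)=32 ⇒ 63

a_32 = 63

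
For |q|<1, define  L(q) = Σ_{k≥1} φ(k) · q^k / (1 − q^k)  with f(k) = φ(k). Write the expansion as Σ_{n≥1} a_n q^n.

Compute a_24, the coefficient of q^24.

[q^24] φ(24)=8,φ(12)=4,φ(8)=4,φ(6)=2,φ(4)=2,φ(3)=2,φ(2)=1,φ(1)=1 ⇒ 24

a_24 = 24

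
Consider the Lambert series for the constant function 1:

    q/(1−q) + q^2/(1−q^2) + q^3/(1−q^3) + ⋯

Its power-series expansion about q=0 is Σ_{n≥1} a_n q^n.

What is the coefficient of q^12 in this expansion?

q^12  k|12↦f(k): 1:1 2:1 3:1 4:1 6:1 12:1  a_12=6

a_12 = 6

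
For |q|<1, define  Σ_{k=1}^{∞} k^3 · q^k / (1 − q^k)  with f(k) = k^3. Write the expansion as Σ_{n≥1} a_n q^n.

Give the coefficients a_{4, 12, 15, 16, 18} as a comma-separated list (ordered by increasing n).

d|4:{4,2,1}  Σf=64+8+1=73
[q^12] f(1)=1,f(2)=8,f(3)=27,f(4)=64,f(6)=216,f(12)=1728 ⇒ 2044
n=15: 1·15 3·5 5·3 15·1  f→[1+27+125+3375]=3528
n=16: 1·16 2·8 4·4 8·2 16·1  f→[1+8+64+512+4096]=4681
d|18:{1,2,3,6,9,18}  Σf=1+8+27+216+729+5832=6813

73, 2044, 3528, 4681, 6813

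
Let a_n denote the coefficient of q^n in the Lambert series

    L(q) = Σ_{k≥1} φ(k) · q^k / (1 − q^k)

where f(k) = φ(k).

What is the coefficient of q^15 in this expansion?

q^15  k|15↦φ(k): 1:1 3:2 5:4 15:8  a_15=15

a_15 = 15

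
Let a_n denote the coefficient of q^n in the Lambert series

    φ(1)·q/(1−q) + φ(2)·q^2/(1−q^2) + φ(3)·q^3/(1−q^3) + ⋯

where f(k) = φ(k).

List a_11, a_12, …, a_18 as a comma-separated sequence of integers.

n=11: 11·1 1·11  φ→[10+1]=11
q^12  k|12↦φ(k): 12:4 6:2 4:2 3:2 2:1 1:1  a_12=12
d|13:{1,13}  Σφ=1+12=13
[q^14] φ(14)=6,φ(7)=6,φ(2)=1,φ(1)=1 ⇒ 14
[q^15] φ(1)=1,φ(3)=2,φ(5)=4,φ(15)=8 ⇒ 15
d|16:{16,8,4,2,1}  Σφ=8+4+2+1+1=16
[q^17] φ(1)=1,φ(17)=16 ⇒ 17
n=18: 18·1 9·2 6·3 3·6 2·9 1·18  φ→[6+6+2+2+1+1]=18

11, 12, 13, 14, 15, 16, 17, 18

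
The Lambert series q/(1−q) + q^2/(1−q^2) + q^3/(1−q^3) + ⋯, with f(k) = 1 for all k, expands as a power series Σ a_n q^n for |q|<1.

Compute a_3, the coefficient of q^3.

a_3 = 2

q^3  k|3↦f(k): 1:1 3:1  a_3=2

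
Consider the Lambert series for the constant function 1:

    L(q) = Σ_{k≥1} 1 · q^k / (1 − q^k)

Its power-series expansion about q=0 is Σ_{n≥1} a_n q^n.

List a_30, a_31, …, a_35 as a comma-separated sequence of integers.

[q^30] f(1)=1,f(2)=1,f(3)=1,f(5)=1,f(6)=1,f(10)=1,f(15)=1,f(30)=1 ⇒ 8
d|31:{31,1}  Σf=1+1=2
d|32:{1,2,4,8,16,32}  Σf=1+1+1+1+1+1=6
d|33:{1,3,11,33}  Σf=1+1+1+1=4
[q^34] f(34)=1,f(17)=1,f(2)=1,f(1)=1 ⇒ 4
q^35  k|35↦f(k): 35:1 7:1 5:1 1:1  a_35=4

8, 2, 6, 4, 4, 4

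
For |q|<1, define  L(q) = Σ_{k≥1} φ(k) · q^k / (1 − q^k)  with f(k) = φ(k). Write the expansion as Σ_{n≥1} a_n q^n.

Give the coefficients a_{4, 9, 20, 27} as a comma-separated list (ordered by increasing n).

n=4: 1·4 2·2 4·1  φ→[1+1+2]=4
n=9: 9·1 3·3 1·9  φ→[6+2+1]=9
d|20:{1,2,4,5,10,20}  Σφ=1+1+2+4+4+8=20
n=27: 27·1 9·3 3·9 1·27  φ→[18+6+2+1]=27

4, 9, 20, 27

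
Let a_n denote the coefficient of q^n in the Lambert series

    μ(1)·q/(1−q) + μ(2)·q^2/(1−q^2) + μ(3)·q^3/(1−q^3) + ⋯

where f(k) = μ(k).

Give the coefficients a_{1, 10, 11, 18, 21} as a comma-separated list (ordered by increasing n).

1, 0, 0, 0, 0

n=1: 1·1  μ→[1]=1
[q^10] μ(10)=1,μ(5)=-1,μ(2)=-1,μ(1)=1 ⇒ 0
n=11: 11·1 1·11  μ→[(-1)+1]=0
n=18: 18·1 9·2 6·3 3·6 2·9 1·18  μ→[0+0+1+(-1)+(-1)+1]=0
q^21  k|21↦μ(k): 21:1 7:-1 3:-1 1:1  a_21=0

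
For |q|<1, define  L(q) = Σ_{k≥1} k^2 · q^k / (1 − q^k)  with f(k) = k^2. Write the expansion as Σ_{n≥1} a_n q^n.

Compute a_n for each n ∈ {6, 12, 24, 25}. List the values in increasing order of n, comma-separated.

50, 210, 850, 651

q^6  k|6↦f(k): 6:36 3:9 2:4 1:1  a_6=50
[q^12] f(1)=1,f(2)=4,f(3)=9,f(4)=16,f(6)=36,f(12)=144 ⇒ 210
n=24: 24·1 12·2 8·3 6·4 4·6 3·8 2·12 1·24  f→[576+144+64+36+16+9+4+1]=850
n=25: 1·25 5·5 25·1  f→[1+25+625]=651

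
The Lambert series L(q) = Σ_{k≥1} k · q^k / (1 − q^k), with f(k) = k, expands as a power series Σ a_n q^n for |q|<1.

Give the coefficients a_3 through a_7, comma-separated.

4, 7, 6, 12, 8

n=3: 1·3 3·1  f→[1+3]=4
[q^4] f(1)=1,f(2)=2,f(4)=4 ⇒ 7
d|5:{5,1}  Σf=5+1=6
q^6  k|6↦f(k): 1:1 2:2 3:3 6:6  a_6=12
n=7: 7·1 1·7  f→[7+1]=8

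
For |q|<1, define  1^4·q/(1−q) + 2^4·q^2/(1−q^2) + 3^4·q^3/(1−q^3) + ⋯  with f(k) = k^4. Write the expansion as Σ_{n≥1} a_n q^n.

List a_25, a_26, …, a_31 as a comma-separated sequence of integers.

q^25  k|25↦f(k): 1:1 5:625 25:390625  a_25=391251
q^26  k|26↦f(k): 1:1 2:16 13:28561 26:456976  a_26=485554
n=27: 1·27 3·9 9·3 27·1  f→[1+81+6561+531441]=538084
q^28  k|28↦f(k): 28:614656 14:38416 7:2401 4:256 2:16 1:1  a_28=655746
d|29:{1,29}  Σf=1+707281=707282
q^30  k|30↦f(k): 30:810000 15:50625 10:10000 6:1296 5:625 3:81 2:16 1:1  a_30=872644
q^31  k|31↦f(k): 31:923521 1:1  a_31=923522

391251, 485554, 538084, 655746, 707282, 872644, 923522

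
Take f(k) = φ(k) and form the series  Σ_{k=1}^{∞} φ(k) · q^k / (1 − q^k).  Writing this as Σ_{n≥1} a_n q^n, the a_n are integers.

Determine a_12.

q^12  k|12↦φ(k): 1:1 2:1 3:2 4:2 6:2 12:4  a_12=12

a_12 = 12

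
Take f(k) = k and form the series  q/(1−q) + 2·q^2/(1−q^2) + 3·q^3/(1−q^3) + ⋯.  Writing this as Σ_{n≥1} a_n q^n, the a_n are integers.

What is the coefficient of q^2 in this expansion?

n=2: 1·2 2·1  f→[1+2]=3

a_2 = 3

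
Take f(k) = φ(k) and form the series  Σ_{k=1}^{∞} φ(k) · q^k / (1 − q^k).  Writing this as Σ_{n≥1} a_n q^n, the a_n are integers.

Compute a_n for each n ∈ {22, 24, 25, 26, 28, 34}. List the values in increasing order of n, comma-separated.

d|22:{1,2,11,22}  Σφ=1+1+10+10=22
[q^24] φ(24)=8,φ(12)=4,φ(8)=4,φ(6)=2,φ(4)=2,φ(3)=2,φ(2)=1,φ(1)=1 ⇒ 24
[q^25] φ(1)=1,φ(5)=4,φ(25)=20 ⇒ 25
n=26: 1·26 2·13 13·2 26·1  φ→[1+1+12+12]=26
n=28: 1·28 2·14 4·7 7·4 14·2 28·1  φ→[1+1+2+6+6+12]=28
d|34:{1,2,17,34}  Σφ=1+1+16+16=34

22, 24, 25, 26, 28, 34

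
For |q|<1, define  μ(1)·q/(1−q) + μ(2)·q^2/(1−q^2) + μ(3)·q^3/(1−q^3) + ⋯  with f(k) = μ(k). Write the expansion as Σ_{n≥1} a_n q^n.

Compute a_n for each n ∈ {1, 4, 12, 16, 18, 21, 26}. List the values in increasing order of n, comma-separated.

d|1:{1}  Σμ=1=1
q^4  k|4↦μ(k): 1:1 2:-1 4:0  a_4=0
d|12:{1,2,3,4,6,12}  Σμ=1+(-1)+(-1)+0+1+0=0
n=16: 1·16 2·8 4·4 8·2 16·1  μ→[1+(-1)+0+0+0]=0
q^18  k|18↦μ(k): 18:0 9:0 6:1 3:-1 2:-1 1:1  a_18=0
d|21:{1,3,7,21}  Σμ=1+(-1)+(-1)+1=0
d|26:{1,2,13,26}  Σμ=1+(-1)+(-1)+1=0

1, 0, 0, 0, 0, 0, 0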